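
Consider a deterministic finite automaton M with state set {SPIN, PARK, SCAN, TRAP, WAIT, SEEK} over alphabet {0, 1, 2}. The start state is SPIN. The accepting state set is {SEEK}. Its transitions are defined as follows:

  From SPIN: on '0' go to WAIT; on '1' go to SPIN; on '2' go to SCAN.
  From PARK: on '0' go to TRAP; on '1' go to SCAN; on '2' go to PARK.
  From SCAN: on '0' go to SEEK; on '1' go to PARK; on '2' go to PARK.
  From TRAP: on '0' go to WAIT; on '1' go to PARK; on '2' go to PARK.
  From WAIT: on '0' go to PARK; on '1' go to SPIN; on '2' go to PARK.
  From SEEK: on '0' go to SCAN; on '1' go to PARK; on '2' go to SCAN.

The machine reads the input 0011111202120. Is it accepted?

No

SPIN → WAIT → PARK → SCAN → PARK → SCAN → PARK → SCAN → PARK → TRAP → PARK → SCAN → PARK → TRAP
End state TRAP is not accepting.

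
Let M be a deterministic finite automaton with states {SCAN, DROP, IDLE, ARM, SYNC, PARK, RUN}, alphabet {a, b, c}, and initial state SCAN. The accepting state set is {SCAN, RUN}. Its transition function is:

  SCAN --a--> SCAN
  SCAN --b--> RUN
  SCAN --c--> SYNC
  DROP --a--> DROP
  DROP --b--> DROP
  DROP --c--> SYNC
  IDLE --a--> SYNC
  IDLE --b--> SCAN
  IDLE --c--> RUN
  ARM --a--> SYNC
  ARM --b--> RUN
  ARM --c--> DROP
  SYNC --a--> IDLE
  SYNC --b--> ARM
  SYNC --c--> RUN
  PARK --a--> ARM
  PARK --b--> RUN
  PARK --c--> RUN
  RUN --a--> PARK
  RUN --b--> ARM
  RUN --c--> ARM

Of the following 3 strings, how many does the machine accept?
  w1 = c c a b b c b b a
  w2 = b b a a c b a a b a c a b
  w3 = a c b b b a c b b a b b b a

1

w1: Trace: SCAN -c-> SYNC -c-> RUN -a-> PARK -b-> RUN -b-> ARM -c-> DROP -b-> DROP -b-> DROP -a-> DROP  → end DROP, rejected
w2: Trace: SCAN -b-> RUN -b-> ARM -a-> SYNC -a-> IDLE -c-> RUN -b-> ARM -a-> SYNC -a-> IDLE -b-> SCAN -a-> SCAN -c-> SYNC -a-> IDLE -b-> SCAN  → end SCAN, accepted
w3: Trace: SCAN -a-> SCAN -c-> SYNC -b-> ARM -b-> RUN -b-> ARM -a-> SYNC -c-> RUN -b-> ARM -b-> RUN -a-> PARK -b-> RUN -b-> ARM -b-> RUN -a-> PARK  → end PARK, rejected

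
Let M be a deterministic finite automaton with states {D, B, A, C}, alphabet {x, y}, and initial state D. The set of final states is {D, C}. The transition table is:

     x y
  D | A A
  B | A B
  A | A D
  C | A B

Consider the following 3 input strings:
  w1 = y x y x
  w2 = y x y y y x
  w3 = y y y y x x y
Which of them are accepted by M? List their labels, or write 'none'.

w1: D → A → A → D → A  → end A, rejected
w2: D → A → A → D → A → D → A  → end A, rejected
w3: D → A → D → A → D → A → A → D  → end D, accepted

w3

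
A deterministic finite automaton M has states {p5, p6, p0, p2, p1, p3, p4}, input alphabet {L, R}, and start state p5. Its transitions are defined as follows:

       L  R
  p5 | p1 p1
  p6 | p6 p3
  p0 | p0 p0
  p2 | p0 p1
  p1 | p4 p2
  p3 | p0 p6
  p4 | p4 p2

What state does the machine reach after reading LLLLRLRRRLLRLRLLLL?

p5 → p1 → p4 → p4 → p4 → p2 → p0 → p0 → p0 → p0 → p0 → p0 → p0 → p0 → p0 → p0 → p0 → p0 → p0

p0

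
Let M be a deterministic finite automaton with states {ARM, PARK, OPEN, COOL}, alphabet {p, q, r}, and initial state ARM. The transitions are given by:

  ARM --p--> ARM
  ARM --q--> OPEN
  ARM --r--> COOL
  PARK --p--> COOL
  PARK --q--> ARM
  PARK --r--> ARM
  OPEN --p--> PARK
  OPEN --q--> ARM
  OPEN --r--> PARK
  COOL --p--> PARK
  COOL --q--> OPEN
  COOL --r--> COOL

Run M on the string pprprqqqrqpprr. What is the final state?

start at ARM
read 'p': ARM → ARM
read 'p': ARM → ARM
read 'r': ARM → COOL
read 'p': COOL → PARK
read 'r': PARK → ARM
read 'q': ARM → OPEN
read 'q': OPEN → ARM
read 'q': ARM → OPEN
read 'r': OPEN → PARK
read 'q': PARK → ARM
read 'p': ARM → ARM
read 'p': ARM → ARM
read 'r': ARM → COOL
read 'r': COOL → COOL

COOL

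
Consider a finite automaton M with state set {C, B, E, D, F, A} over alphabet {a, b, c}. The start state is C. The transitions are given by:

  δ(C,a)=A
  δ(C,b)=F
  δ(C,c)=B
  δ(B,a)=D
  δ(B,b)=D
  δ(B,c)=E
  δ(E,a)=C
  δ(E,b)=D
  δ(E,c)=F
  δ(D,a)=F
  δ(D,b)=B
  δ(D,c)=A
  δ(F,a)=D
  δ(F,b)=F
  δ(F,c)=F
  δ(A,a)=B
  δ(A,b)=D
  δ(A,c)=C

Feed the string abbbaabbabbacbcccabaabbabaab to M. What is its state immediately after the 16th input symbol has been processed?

C

C → A → D → B → D → F → D → B → D → F → F → F → D → A → D → A → C
After 16 symbols: C.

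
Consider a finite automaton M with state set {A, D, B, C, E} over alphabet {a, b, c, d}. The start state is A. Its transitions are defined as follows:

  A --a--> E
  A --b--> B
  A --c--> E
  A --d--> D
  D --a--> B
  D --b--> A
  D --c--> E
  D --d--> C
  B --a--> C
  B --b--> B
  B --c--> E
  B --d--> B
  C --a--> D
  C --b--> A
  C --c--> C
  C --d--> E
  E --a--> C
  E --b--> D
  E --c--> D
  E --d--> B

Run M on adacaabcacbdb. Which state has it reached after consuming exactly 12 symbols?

start at A
read 'a': A → E
read 'd': E → B
read 'a': B → C
read 'c': C → C
read 'a': C → D
read 'a': D → B
read 'b': B → B
read 'c': B → E
read 'a': E → C
read 'c': C → C
read 'b': C → A
read 'd': A → D
After 12 symbols: D.

D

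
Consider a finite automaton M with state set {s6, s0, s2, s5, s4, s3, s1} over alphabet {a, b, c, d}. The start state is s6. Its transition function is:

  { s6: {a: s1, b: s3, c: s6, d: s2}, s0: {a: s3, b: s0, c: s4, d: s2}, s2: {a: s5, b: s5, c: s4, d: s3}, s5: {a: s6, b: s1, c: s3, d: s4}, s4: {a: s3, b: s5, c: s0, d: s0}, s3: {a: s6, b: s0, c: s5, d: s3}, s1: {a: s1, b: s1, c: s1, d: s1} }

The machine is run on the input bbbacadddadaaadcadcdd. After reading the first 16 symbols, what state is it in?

s1

s6 → s3 → s0 → s0 → s3 → s5 → s6 → s2 → s3 → s3 → s6 → s2 → s5 → s6 → s1 → s1 → s1
After 16 symbols: s1.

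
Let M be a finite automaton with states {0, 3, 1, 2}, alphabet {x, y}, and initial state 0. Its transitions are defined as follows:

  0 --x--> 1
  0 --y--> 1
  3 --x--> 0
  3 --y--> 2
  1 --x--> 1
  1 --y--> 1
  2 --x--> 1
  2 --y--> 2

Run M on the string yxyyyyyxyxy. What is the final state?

start at 0
read 'y': 0 → 1
read 'x': 1 → 1
read 'y': 1 → 1
read 'y': 1 → 1
read 'y': 1 → 1
read 'y': 1 → 1
read 'y': 1 → 1
read 'x': 1 → 1
read 'y': 1 → 1
read 'x': 1 → 1
read 'y': 1 → 1

1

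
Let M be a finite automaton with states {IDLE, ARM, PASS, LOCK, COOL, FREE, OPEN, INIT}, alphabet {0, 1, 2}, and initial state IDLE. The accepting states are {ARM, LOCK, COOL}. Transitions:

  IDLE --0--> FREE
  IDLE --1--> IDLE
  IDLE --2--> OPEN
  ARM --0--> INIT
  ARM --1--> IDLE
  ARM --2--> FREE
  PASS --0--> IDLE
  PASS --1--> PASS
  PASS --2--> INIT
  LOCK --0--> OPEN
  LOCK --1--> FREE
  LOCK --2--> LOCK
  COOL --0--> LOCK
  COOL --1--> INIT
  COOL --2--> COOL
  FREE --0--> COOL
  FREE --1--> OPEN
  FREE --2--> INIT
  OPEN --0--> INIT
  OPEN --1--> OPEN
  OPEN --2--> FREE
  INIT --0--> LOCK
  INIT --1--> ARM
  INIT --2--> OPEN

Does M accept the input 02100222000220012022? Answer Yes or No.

Yes

start at IDLE
read '0': IDLE → FREE
read '2': FREE → INIT
read '1': INIT → ARM
read '0': ARM → INIT
read '0': INIT → LOCK
read '2': LOCK → LOCK
read '2': LOCK → LOCK
read '2': LOCK → LOCK
read '0': LOCK → OPEN
read '0': OPEN → INIT
read '0': INIT → LOCK
read '2': LOCK → LOCK
read '2': LOCK → LOCK
read '0': LOCK → OPEN
read '0': OPEN → INIT
read '1': INIT → ARM
read '2': ARM → FREE
read '0': FREE → COOL
read '2': COOL → COOL
read '2': COOL → COOL
End state COOL is accepting.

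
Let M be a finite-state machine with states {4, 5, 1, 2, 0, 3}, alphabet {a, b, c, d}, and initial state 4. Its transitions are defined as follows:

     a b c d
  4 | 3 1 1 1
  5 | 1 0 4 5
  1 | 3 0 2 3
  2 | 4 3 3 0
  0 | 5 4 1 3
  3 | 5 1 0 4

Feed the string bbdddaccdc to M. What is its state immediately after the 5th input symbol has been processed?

1

start at 4
read 'b': 4 → 1
read 'b': 1 → 0
read 'd': 0 → 3
read 'd': 3 → 4
read 'd': 4 → 1
After 5 symbols: 1.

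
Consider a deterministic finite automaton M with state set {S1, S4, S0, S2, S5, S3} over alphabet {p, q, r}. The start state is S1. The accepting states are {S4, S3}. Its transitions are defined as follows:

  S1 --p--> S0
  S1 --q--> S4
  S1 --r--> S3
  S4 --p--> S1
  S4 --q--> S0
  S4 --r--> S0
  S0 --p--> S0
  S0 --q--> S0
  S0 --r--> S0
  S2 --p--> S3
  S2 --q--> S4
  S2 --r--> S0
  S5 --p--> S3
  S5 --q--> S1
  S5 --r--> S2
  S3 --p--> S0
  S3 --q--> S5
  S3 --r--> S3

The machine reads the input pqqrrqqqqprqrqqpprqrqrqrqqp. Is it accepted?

No

start at S1
read 'p': S1 → S0
read 'q': S0 → S0
read 'q': S0 → S0
read 'r': S0 → S0
read 'r': S0 → S0
read 'q': S0 → S0
read 'q': S0 → S0
read 'q': S0 → S0
read 'q': S0 → S0
read 'p': S0 → S0
read 'r': S0 → S0
read 'q': S0 → S0
read 'r': S0 → S0
read 'q': S0 → S0
read 'q': S0 → S0
read 'p': S0 → S0
read 'p': S0 → S0
read 'r': S0 → S0
read 'q': S0 → S0
read 'r': S0 → S0
read 'q': S0 → S0
read 'r': S0 → S0
read 'q': S0 → S0
read 'r': S0 → S0
read 'q': S0 → S0
read 'q': S0 → S0
read 'p': S0 → S0
End state S0 is not accepting.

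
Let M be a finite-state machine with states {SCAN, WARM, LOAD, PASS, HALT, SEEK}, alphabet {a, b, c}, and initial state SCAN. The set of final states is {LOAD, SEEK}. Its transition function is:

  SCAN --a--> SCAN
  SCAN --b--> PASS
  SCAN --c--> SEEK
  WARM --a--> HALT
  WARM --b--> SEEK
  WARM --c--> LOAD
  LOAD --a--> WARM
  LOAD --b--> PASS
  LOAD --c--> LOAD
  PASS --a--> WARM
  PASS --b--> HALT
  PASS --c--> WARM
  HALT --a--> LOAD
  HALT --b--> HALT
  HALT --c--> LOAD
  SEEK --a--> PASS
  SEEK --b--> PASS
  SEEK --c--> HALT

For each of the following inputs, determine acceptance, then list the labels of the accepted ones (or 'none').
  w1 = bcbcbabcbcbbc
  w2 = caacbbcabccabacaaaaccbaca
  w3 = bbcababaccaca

w1:
  start at SCAN
  read 'b': SCAN → PASS
  read 'c': PASS → WARM
  read 'b': WARM → SEEK
  read 'c': SEEK → HALT
  read 'b': HALT → HALT
  read 'a': HALT → LOAD
  read 'b': LOAD → PASS
  read 'c': PASS → WARM
  read 'b': WARM → SEEK
  read 'c': SEEK → HALT
  read 'b': HALT → HALT
  read 'b': HALT → HALT
  read 'c': HALT → LOAD
  end LOAD, accepted
w2:
  start at SCAN
  read 'c': SCAN → SEEK
  read 'a': SEEK → PASS
  read 'a': PASS → WARM
  read 'c': WARM → LOAD
  read 'b': LOAD → PASS
  read 'b': PASS → HALT
  read 'c': HALT → LOAD
  read 'a': LOAD → WARM
  read 'b': WARM → SEEK
  read 'c': SEEK → HALT
  read 'c': HALT → LOAD
  read 'a': LOAD → WARM
  read 'b': WARM → SEEK
  read 'a': SEEK → PASS
  read 'c': PASS → WARM
  read 'a': WARM → HALT
  read 'a': HALT → LOAD
  read 'a': LOAD → WARM
  read 'a': WARM → HALT
  read 'c': HALT → LOAD
  read 'c': LOAD → LOAD
  read 'b': LOAD → PASS
  read 'a': PASS → WARM
  read 'c': WARM → LOAD
  read 'a': LOAD → WARM
  end WARM, rejected
w3:
  start at SCAN
  read 'b': SCAN → PASS
  read 'b': PASS → HALT
  read 'c': HALT → LOAD
  read 'a': LOAD → WARM
  read 'b': WARM → SEEK
  read 'a': SEEK → PASS
  read 'b': PASS → HALT
  read 'a': HALT → LOAD
  read 'c': LOAD → LOAD
  read 'c': LOAD → LOAD
  read 'a': LOAD → WARM
  read 'c': WARM → LOAD
  read 'a': LOAD → WARM
  end WARM, rejected

w1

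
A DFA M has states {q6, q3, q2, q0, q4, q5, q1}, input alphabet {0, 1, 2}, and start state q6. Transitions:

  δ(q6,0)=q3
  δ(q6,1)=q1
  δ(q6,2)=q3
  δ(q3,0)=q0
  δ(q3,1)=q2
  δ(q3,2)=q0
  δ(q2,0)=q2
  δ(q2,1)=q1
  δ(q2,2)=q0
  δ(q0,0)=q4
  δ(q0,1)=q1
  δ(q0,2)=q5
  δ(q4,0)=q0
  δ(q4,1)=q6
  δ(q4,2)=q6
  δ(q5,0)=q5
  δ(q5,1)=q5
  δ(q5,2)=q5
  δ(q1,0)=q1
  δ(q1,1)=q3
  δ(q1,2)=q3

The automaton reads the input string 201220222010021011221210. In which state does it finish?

q5

q6 → q3 → q0 → q1 → q3 → q0 → q4 → q6 → q3 → q0 → q4 → q6 → q3 → q0 → q5 → q5 → q5 → q5 → q5 → q5 → q5 → q5 → q5 → q5 → q5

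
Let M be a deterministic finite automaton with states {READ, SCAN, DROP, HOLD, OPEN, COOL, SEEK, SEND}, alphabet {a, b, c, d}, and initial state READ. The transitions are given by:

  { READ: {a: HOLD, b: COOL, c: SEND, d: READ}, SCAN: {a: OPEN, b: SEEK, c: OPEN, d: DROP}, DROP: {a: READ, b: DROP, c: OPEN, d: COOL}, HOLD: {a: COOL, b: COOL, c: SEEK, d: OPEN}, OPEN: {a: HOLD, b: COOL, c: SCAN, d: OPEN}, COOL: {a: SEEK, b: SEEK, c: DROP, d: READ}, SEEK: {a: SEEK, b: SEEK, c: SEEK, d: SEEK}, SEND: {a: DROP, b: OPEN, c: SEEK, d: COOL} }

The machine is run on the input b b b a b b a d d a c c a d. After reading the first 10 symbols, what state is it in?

SEEK

Trace: READ -b-> COOL -b-> SEEK -b-> SEEK -a-> SEEK -b-> SEEK -b-> SEEK -a-> SEEK -d-> SEEK -d-> SEEK -a-> SEEK
After 10 symbols: SEEK.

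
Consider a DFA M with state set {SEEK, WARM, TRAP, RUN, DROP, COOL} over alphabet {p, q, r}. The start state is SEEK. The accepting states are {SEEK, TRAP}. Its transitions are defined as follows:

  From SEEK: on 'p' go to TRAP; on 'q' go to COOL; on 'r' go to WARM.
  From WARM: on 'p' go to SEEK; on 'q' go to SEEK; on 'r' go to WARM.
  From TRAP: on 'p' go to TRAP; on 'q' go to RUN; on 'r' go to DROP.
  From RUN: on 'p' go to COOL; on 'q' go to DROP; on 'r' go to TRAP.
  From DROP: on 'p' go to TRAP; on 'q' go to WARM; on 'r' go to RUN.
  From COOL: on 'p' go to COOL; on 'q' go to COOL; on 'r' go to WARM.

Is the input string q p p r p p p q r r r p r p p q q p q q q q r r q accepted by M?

Yes

start at SEEK
read 'q': SEEK → COOL
read 'p': COOL → COOL
read 'p': COOL → COOL
read 'r': COOL → WARM
read 'p': WARM → SEEK
read 'p': SEEK → TRAP
read 'p': TRAP → TRAP
read 'q': TRAP → RUN
read 'r': RUN → TRAP
read 'r': TRAP → DROP
read 'r': DROP → RUN
read 'p': RUN → COOL
read 'r': COOL → WARM
read 'p': WARM → SEEK
read 'p': SEEK → TRAP
read 'q': TRAP → RUN
read 'q': RUN → DROP
read 'p': DROP → TRAP
read 'q': TRAP → RUN
read 'q': RUN → DROP
read 'q': DROP → WARM
read 'q': WARM → SEEK
read 'r': SEEK → WARM
read 'r': WARM → WARM
read 'q': WARM → SEEK
End state SEEK is accepting.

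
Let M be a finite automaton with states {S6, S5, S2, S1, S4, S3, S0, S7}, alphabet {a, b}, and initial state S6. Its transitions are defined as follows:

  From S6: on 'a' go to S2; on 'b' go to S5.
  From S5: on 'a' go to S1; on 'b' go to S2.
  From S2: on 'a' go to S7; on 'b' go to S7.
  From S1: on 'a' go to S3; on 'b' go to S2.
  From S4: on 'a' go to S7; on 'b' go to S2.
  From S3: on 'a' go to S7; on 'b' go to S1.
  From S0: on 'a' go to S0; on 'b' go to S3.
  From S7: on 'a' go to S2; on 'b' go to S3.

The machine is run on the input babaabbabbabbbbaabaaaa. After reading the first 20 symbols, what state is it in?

S7

S6 → S5 → S1 → S2 → S7 → S2 → S7 → S3 → S7 → S3 → S1 → S3 → S1 → S2 → S7 → S3 → S7 → S2 → S7 → S2 → S7
After 20 symbols: S7.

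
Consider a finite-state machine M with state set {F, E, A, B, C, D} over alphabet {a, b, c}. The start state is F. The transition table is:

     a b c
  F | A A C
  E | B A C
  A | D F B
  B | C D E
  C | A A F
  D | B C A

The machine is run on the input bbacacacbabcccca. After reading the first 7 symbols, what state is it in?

Trace: F -b-> A -b-> F -a-> A -c-> B -a-> C -c-> F -a-> A
After 7 symbols: A.

A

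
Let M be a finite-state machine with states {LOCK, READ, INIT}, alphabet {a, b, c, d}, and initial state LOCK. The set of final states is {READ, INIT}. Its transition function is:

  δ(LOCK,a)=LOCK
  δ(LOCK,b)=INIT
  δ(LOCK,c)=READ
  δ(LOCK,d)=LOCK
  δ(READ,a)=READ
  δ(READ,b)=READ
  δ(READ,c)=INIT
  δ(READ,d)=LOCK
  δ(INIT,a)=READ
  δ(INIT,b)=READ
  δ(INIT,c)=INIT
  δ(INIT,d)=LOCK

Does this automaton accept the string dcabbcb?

Yes

Trace: LOCK -d-> LOCK -c-> READ -a-> READ -b-> READ -b-> READ -c-> INIT -b-> READ
End state READ is accepting.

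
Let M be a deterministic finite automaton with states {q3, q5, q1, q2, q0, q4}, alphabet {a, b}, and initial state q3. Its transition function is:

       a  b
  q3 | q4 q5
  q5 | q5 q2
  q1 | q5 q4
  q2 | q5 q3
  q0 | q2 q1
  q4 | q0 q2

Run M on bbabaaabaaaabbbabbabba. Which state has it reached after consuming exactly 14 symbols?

q3 → q5 → q2 → q5 → q2 → q5 → q5 → q5 → q2 → q5 → q5 → q5 → q5 → q2 → q3
After 14 symbols: q3.

q3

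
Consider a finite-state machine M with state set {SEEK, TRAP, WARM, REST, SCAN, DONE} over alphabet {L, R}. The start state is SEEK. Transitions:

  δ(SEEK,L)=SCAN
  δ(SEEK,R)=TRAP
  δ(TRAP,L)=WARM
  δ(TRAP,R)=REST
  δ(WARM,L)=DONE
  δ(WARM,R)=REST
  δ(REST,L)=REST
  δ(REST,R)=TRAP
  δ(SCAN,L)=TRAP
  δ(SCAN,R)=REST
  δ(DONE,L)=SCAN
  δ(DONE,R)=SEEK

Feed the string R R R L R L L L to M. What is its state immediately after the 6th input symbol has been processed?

REST

SEEK → TRAP → REST → TRAP → WARM → REST → REST
After 6 symbols: REST.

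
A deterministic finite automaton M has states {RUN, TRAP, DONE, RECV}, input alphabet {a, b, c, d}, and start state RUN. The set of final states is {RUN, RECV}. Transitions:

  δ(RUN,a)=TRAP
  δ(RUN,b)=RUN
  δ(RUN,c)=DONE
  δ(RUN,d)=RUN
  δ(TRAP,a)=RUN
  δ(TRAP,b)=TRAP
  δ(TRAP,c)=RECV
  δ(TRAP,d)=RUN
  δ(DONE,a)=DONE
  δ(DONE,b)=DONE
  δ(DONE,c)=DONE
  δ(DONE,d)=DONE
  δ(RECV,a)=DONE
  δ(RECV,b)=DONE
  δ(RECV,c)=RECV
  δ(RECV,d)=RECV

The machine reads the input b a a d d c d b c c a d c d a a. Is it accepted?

No

RUN → RUN → TRAP → RUN → RUN → RUN → DONE → DONE → DONE → DONE → DONE → DONE → DONE → DONE → DONE → DONE → DONE
End state DONE is not accepting.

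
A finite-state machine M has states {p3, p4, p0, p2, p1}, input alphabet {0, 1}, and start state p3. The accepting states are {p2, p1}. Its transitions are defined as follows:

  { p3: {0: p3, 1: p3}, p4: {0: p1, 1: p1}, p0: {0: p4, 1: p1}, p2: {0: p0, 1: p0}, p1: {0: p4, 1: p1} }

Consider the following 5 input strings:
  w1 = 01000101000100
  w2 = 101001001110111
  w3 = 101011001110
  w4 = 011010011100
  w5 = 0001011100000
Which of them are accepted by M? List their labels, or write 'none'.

none

w1: p3 → p3 → p3 → p3 → p3 → p3 → p3 → p3 → p3 → p3 → p3 → p3 → p3 → p3 → p3  → end p3, rejected
w2: p3 → p3 → p3 → p3 → p3 → p3 → p3 → p3 → p3 → p3 → p3 → p3 → p3 → p3 → p3 → p3  → end p3, rejected
w3: p3 → p3 → p3 → p3 → p3 → p3 → p3 → p3 → p3 → p3 → p3 → p3 → p3  → end p3, rejected
w4: p3 → p3 → p3 → p3 → p3 → p3 → p3 → p3 → p3 → p3 → p3 → p3 → p3  → end p3, rejected
w5: p3 → p3 → p3 → p3 → p3 → p3 → p3 → p3 → p3 → p3 → p3 → p3 → p3 → p3  → end p3, rejected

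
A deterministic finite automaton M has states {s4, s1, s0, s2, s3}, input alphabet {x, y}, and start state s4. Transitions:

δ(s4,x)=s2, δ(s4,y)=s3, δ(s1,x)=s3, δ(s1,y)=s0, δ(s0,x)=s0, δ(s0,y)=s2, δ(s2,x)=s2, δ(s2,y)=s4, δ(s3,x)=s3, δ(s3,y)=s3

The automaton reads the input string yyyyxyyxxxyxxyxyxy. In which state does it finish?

start at s4
read 'y': s4 → s3
read 'y': s3 → s3
read 'y': s3 → s3
read 'y': s3 → s3
read 'x': s3 → s3
read 'y': s3 → s3
read 'y': s3 → s3
read 'x': s3 → s3
read 'x': s3 → s3
read 'x': s3 → s3
read 'y': s3 → s3
read 'x': s3 → s3
read 'x': s3 → s3
read 'y': s3 → s3
read 'x': s3 → s3
read 'y': s3 → s3
read 'x': s3 → s3
read 'y': s3 → s3

s3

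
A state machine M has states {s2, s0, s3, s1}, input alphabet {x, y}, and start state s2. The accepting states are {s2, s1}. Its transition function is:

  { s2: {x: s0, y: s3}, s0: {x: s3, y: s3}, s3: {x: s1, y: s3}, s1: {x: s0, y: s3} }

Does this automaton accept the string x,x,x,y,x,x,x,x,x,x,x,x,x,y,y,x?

Yes

start at s2
read 'x': s2 → s0
read 'x': s0 → s3
read 'x': s3 → s1
read 'y': s1 → s3
read 'x': s3 → s1
read 'x': s1 → s0
read 'x': s0 → s3
read 'x': s3 → s1
read 'x': s1 → s0
read 'x': s0 → s3
read 'x': s3 → s1
read 'x': s1 → s0
read 'x': s0 → s3
read 'y': s3 → s3
read 'y': s3 → s3
read 'x': s3 → s1
End state s1 is accepting.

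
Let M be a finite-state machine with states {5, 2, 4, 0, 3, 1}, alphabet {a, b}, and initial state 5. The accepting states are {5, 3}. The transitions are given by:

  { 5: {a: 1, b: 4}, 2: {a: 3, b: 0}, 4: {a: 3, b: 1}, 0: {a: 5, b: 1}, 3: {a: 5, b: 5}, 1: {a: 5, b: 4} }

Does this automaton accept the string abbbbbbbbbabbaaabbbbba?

Yes

5 → 1 → 4 → 1 → 4 → 1 → 4 → 1 → 4 → 1 → 4 → 3 → 5 → 4 → 3 → 5 → 1 → 4 → 1 → 4 → 1 → 4 → 3
End state 3 is accepting.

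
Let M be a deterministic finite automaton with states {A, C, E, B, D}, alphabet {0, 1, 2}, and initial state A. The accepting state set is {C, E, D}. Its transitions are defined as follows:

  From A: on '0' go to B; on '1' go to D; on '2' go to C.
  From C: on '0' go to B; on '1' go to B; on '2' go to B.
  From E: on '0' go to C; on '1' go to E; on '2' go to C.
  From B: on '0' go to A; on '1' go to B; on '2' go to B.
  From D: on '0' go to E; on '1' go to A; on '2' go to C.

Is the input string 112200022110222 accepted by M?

start at A
read '1': A → D
read '1': D → A
read '2': A → C
read '2': C → B
read '0': B → A
read '0': A → B
read '0': B → A
read '2': A → C
read '2': C → B
read '1': B → B
read '1': B → B
read '0': B → A
read '2': A → C
read '2': C → B
read '2': B → B
End state B is not accepting.

No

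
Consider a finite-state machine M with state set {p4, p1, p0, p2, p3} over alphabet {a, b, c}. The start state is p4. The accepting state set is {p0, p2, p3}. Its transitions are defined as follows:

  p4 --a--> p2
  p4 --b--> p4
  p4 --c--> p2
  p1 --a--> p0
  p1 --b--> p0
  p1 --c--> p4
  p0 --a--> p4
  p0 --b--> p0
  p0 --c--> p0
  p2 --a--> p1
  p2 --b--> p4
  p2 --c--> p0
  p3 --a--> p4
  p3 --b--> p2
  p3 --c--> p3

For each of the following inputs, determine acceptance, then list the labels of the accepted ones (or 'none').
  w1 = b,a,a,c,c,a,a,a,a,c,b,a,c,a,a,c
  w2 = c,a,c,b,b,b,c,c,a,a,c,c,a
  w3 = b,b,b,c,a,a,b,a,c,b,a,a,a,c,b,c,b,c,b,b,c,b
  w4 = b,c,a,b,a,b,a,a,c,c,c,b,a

w1: p4 → p4 → p2 → p1 → p4 → p2 → p1 → p0 → p4 → p2 → p0 → p0 → p4 → p2 → p1 → p0 → p0  → end p0, accepted
w2: p4 → p2 → p1 → p4 → p4 → p4 → p4 → p2 → p0 → p4 → p2 → p0 → p0 → p4  → end p4, rejected
w3: p4 → p4 → p4 → p4 → p2 → p1 → p0 → p0 → p4 → p2 → p4 → p2 → p1 → p0 → p0 → p0 → p0 → p0 → p0 → p0 → p0 → p0 → p0  → end p0, accepted
w4: p4 → p4 → p2 → p1 → p0 → p4 → p4 → p2 → p1 → p4 → p2 → p0 → p0 → p4  → end p4, rejected

w1, w3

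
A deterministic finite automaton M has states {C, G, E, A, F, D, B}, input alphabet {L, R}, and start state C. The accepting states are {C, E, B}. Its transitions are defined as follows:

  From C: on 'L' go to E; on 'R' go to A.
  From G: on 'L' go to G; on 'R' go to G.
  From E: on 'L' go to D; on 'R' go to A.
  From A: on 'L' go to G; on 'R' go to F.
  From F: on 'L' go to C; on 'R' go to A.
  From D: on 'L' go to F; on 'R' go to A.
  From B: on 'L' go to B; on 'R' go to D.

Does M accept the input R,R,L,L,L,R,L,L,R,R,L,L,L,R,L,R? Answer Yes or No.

Trace: C -R-> A -R-> F -L-> C -L-> E -L-> D -R-> A -L-> G -L-> G -R-> G -R-> G -L-> G -L-> G -L-> G -R-> G -L-> G -R-> G
End state G is not accepting.

No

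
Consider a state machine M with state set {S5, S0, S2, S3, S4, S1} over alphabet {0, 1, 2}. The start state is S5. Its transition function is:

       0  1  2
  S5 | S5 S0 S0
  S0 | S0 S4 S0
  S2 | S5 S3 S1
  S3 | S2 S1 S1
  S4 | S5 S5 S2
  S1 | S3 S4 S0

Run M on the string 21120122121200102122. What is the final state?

Trace: S5 -2-> S0 -1-> S4 -1-> S5 -2-> S0 -0-> S0 -1-> S4 -2-> S2 -2-> S1 -1-> S4 -2-> S2 -1-> S3 -2-> S1 -0-> S3 -0-> S2 -1-> S3 -0-> S2 -2-> S1 -1-> S4 -2-> S2 -2-> S1

S1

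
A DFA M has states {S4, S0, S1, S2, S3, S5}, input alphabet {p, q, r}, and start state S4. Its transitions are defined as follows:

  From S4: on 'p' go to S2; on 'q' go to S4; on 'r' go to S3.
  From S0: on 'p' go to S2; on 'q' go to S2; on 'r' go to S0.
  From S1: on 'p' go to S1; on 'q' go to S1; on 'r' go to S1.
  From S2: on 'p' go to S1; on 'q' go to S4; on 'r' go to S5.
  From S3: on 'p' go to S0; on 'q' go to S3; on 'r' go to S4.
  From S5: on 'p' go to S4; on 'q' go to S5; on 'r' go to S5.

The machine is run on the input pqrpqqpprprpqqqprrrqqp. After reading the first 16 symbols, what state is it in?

S4 → S2 → S4 → S3 → S0 → S2 → S4 → S2 → S1 → S1 → S1 → S1 → S1 → S1 → S1 → S1 → S1
After 16 symbols: S1.

S1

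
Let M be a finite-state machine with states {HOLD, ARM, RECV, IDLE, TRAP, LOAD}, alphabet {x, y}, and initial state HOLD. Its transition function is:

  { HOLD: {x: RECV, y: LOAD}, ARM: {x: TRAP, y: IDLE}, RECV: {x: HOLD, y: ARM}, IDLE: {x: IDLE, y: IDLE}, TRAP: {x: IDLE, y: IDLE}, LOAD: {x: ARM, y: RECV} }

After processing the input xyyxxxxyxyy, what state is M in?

IDLE

Trace: HOLD -x-> RECV -y-> ARM -y-> IDLE -x-> IDLE -x-> IDLE -x-> IDLE -x-> IDLE -y-> IDLE -x-> IDLE -y-> IDLE -y-> IDLE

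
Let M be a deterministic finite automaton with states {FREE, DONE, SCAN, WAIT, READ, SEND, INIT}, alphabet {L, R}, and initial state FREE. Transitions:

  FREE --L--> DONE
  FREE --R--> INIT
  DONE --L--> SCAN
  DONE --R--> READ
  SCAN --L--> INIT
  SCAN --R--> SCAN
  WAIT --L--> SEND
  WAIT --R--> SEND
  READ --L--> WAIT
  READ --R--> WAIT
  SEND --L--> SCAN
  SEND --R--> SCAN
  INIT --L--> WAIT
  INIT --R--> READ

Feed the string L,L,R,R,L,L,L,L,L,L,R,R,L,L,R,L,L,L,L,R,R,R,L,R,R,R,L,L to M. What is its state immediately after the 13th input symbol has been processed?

Trace: FREE -L-> DONE -L-> SCAN -R-> SCAN -R-> SCAN -L-> INIT -L-> WAIT -L-> SEND -L-> SCAN -L-> INIT -L-> WAIT -R-> SEND -R-> SCAN -L-> INIT
After 13 symbols: INIT.

INIT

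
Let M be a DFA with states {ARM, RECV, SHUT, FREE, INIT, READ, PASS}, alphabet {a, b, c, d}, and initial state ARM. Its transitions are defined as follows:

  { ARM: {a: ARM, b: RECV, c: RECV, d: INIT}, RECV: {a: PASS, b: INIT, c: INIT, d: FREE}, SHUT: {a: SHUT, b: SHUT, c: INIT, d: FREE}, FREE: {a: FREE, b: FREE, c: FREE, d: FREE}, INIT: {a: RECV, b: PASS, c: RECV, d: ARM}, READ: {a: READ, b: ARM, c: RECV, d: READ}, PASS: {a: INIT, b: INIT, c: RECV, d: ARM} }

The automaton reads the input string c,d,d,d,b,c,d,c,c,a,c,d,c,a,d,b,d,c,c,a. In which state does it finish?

FREE

Trace: ARM -c-> RECV -d-> FREE -d-> FREE -d-> FREE -b-> FREE -c-> FREE -d-> FREE -c-> FREE -c-> FREE -a-> FREE -c-> FREE -d-> FREE -c-> FREE -a-> FREE -d-> FREE -b-> FREE -d-> FREE -c-> FREE -c-> FREE -a-> FREE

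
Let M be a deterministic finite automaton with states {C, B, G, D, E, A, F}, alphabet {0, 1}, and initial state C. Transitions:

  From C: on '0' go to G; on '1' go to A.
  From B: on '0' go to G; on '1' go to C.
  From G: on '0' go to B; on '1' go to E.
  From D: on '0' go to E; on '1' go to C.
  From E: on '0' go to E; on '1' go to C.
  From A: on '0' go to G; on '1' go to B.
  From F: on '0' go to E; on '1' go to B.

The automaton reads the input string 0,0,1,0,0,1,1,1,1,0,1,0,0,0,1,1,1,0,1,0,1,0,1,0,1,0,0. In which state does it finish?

B

C → G → B → C → G → B → C → A → B → C → G → E → E → E → E → C → A → B → G → E → E → C → G → E → E → C → G → B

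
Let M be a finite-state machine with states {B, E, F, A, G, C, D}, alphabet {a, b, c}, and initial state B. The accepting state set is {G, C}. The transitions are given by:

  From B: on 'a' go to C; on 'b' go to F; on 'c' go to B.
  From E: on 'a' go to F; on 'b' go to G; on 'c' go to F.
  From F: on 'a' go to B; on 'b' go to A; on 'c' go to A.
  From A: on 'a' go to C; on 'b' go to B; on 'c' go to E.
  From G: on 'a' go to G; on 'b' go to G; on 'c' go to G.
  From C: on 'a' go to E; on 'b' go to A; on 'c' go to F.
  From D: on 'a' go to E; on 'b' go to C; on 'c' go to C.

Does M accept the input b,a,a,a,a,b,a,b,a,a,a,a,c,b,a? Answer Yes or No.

No

start at B
read 'b': B → F
read 'a': F → B
read 'a': B → C
read 'a': C → E
read 'a': E → F
read 'b': F → A
read 'a': A → C
read 'b': C → A
read 'a': A → C
read 'a': C → E
read 'a': E → F
read 'a': F → B
read 'c': B → B
read 'b': B → F
read 'a': F → B
End state B is not accepting.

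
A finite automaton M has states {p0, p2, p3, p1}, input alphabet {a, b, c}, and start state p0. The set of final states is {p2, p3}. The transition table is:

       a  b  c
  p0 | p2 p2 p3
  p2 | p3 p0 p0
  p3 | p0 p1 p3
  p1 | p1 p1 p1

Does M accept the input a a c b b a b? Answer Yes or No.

No

start at p0
read 'a': p0 → p2
read 'a': p2 → p3
read 'c': p3 → p3
read 'b': p3 → p1
read 'b': p1 → p1
read 'a': p1 → p1
read 'b': p1 → p1
End state p1 is not accepting.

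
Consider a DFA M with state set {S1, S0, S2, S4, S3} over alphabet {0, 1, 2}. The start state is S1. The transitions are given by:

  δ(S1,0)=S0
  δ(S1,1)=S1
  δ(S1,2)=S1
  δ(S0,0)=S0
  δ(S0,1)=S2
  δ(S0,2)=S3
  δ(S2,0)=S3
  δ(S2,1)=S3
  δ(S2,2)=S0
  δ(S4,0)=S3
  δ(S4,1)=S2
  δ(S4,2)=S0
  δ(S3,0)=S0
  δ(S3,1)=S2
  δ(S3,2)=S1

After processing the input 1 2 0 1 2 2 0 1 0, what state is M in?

S1 → S1 → S1 → S0 → S2 → S0 → S3 → S0 → S2 → S3

S3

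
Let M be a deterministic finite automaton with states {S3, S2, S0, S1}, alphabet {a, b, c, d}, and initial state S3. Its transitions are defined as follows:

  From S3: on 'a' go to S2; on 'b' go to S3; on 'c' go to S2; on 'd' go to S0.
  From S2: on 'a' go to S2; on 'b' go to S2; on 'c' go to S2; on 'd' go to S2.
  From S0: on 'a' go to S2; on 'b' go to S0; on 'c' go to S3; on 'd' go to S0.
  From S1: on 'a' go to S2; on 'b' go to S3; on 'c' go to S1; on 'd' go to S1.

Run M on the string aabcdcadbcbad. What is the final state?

start at S3
read 'a': S3 → S2
read 'a': S2 → S2
read 'b': S2 → S2
read 'c': S2 → S2
read 'd': S2 → S2
read 'c': S2 → S2
read 'a': S2 → S2
read 'd': S2 → S2
read 'b': S2 → S2
read 'c': S2 → S2
read 'b': S2 → S2
read 'a': S2 → S2
read 'd': S2 → S2

S2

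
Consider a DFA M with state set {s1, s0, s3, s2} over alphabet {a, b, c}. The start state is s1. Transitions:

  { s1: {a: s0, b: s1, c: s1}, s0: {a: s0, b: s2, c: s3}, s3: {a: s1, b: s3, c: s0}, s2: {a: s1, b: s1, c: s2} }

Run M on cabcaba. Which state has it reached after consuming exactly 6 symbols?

start at s1
read 'c': s1 → s1
read 'a': s1 → s0
read 'b': s0 → s2
read 'c': s2 → s2
read 'a': s2 → s1
read 'b': s1 → s1
After 6 symbols: s1.

s1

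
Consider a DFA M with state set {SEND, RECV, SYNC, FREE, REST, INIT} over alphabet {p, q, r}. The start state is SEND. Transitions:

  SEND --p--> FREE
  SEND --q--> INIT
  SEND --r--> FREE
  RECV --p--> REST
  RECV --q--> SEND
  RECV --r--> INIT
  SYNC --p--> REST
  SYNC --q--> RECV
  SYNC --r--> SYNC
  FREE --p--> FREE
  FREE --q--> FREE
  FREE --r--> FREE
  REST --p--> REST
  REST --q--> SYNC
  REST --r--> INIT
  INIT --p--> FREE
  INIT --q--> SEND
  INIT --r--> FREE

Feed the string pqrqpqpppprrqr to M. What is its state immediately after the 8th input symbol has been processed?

start at SEND
read 'p': SEND → FREE
read 'q': FREE → FREE
read 'r': FREE → FREE
read 'q': FREE → FREE
read 'p': FREE → FREE
read 'q': FREE → FREE
read 'p': FREE → FREE
read 'p': FREE → FREE
After 8 symbols: FREE.

FREE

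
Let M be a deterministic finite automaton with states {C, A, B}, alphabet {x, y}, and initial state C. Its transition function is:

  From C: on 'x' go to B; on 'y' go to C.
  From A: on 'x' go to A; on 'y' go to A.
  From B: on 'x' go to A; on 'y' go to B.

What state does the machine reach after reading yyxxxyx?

A

start at C
read 'y': C → C
read 'y': C → C
read 'x': C → B
read 'x': B → A
read 'x': A → A
read 'y': A → A
read 'x': A → A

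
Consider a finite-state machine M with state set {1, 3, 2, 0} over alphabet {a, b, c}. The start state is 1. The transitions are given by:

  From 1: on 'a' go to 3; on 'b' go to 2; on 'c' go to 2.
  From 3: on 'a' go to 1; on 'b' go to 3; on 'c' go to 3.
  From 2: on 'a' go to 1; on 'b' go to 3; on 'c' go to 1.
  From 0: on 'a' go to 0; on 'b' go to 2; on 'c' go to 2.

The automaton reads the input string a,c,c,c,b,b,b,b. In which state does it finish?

Trace: 1 -a-> 3 -c-> 3 -c-> 3 -c-> 3 -b-> 3 -b-> 3 -b-> 3 -b-> 3

3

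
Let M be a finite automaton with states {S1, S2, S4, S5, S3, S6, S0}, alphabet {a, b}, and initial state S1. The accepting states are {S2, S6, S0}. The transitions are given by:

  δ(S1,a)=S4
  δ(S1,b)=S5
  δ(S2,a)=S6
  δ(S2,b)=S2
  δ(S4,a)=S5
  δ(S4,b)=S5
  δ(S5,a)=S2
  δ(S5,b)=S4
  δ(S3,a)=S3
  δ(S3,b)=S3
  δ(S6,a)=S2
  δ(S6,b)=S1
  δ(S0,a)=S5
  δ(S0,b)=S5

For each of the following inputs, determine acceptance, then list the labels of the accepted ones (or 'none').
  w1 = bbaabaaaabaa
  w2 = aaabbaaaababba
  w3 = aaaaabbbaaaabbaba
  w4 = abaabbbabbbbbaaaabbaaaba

w1, w2

w1: S1 → S5 → S4 → S5 → S2 → S2 → S6 → S2 → S6 → S2 → S2 → S6 → S2  → end S2, accepted
w2: S1 → S4 → S5 → S2 → S2 → S2 → S6 → S2 → S6 → S2 → S2 → S6 → S1 → S5 → S2  → end S2, accepted
w3: S1 → S4 → S5 → S2 → S6 → S2 → S2 → S2 → S2 → S6 → S2 → S6 → S2 → S2 → S2 → S6 → S1 → S4  → end S4, rejected
w4: S1 → S4 → S5 → S2 → S6 → S1 → S5 → S4 → S5 → S4 → S5 → S4 → S5 → S4 → S5 → S2 → S6 → S2 → S2 → S2 → S6 → S2 → S6 → S1 → S4  → end S4, rejected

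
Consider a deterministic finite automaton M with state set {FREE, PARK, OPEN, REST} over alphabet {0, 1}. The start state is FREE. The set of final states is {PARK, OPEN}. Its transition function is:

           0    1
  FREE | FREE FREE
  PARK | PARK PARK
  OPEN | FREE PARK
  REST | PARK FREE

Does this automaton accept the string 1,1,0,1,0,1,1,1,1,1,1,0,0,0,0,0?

Trace: FREE -1-> FREE -1-> FREE -0-> FREE -1-> FREE -0-> FREE -1-> FREE -1-> FREE -1-> FREE -1-> FREE -1-> FREE -1-> FREE -0-> FREE -0-> FREE -0-> FREE -0-> FREE -0-> FREE
End state FREE is not accepting.

No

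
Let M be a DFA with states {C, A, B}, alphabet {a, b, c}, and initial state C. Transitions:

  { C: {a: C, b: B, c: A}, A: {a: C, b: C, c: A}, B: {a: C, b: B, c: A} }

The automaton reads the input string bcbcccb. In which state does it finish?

C

C → B → A → C → A → A → A → C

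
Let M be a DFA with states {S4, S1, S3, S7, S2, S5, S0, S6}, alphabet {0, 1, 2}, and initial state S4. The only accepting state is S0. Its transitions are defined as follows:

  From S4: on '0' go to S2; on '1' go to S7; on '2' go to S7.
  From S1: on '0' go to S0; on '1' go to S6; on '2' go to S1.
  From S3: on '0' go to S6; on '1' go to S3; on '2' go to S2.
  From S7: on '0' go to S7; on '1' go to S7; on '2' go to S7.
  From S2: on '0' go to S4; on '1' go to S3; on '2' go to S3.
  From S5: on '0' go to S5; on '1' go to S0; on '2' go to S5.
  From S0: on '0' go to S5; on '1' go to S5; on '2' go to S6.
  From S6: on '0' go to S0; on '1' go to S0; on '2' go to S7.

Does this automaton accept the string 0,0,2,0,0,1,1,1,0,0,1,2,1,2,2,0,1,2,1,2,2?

S4 → S2 → S4 → S7 → S7 → S7 → S7 → S7 → S7 → S7 → S7 → S7 → S7 → S7 → S7 → S7 → S7 → S7 → S7 → S7 → S7 → S7
End state S7 is not accepting.

No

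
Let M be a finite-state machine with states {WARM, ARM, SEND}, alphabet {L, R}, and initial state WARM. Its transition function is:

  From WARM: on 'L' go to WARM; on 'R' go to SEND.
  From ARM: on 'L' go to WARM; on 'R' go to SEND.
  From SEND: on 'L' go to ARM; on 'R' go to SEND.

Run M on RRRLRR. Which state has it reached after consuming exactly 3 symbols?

SEND

Trace: WARM -R-> SEND -R-> SEND -R-> SEND
After 3 symbols: SEND.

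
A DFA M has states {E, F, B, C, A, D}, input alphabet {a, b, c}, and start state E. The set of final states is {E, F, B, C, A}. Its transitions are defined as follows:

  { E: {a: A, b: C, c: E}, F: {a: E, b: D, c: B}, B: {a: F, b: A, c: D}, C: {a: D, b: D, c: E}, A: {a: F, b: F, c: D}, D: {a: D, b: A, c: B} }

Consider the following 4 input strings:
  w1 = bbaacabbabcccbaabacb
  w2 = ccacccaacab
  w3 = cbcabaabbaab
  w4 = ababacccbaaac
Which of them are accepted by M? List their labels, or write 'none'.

w1, w3

w1: E → C → D → D → D → B → F → D → A → F → D → B → D → B → A → F → E → C → D → B → A  → end A, accepted
w2: E → E → E → A → D → B → D → D → D → B → F → D  → end D, rejected
w3: E → E → C → E → A → F → E → A → F → D → D → D → A  → end A, accepted
w4: E → A → F → E → C → D → B → D → B → A → F → E → A → D  → end D, rejected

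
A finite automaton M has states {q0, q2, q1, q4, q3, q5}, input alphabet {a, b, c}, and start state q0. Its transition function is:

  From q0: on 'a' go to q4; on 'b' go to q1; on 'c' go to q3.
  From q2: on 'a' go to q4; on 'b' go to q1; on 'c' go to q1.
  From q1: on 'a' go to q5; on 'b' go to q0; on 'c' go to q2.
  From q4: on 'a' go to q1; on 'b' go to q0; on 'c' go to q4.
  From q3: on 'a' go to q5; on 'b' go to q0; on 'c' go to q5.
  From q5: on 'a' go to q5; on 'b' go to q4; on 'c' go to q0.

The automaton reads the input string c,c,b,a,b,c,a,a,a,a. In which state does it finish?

q5

q0 → q3 → q5 → q4 → q1 → q0 → q3 → q5 → q5 → q5 → q5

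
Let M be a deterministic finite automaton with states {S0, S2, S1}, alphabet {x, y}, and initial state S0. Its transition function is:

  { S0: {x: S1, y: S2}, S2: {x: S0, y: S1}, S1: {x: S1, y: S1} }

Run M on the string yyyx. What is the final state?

S1

Trace: S0 -y-> S2 -y-> S1 -y-> S1 -x-> S1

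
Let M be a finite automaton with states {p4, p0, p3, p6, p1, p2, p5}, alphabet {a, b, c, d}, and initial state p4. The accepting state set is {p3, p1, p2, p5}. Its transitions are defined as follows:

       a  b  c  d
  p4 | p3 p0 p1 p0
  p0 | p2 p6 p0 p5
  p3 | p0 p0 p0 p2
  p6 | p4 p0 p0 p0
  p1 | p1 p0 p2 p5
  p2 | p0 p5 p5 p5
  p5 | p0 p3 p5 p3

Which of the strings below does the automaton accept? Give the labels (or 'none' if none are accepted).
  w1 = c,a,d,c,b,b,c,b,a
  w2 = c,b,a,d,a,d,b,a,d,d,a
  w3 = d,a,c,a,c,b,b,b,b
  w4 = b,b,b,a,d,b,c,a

w4

w1: Trace: p4 -c-> p1 -a-> p1 -d-> p5 -c-> p5 -b-> p3 -b-> p0 -c-> p0 -b-> p6 -a-> p4  → end p4, rejected
w2: Trace: p4 -c-> p1 -b-> p0 -a-> p2 -d-> p5 -a-> p0 -d-> p5 -b-> p3 -a-> p0 -d-> p5 -d-> p3 -a-> p0  → end p0, rejected
w3: Trace: p4 -d-> p0 -a-> p2 -c-> p5 -a-> p0 -c-> p0 -b-> p6 -b-> p0 -b-> p6 -b-> p0  → end p0, rejected
w4: Trace: p4 -b-> p0 -b-> p6 -b-> p0 -a-> p2 -d-> p5 -b-> p3 -c-> p0 -a-> p2  → end p2, accepted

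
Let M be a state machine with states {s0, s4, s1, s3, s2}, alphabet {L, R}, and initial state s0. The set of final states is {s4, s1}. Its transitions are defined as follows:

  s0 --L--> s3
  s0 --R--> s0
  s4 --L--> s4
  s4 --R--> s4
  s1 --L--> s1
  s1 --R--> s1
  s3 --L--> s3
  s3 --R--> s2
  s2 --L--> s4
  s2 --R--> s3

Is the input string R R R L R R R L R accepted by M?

Yes

s0 → s0 → s0 → s0 → s3 → s2 → s3 → s2 → s4 → s4
End state s4 is accepting.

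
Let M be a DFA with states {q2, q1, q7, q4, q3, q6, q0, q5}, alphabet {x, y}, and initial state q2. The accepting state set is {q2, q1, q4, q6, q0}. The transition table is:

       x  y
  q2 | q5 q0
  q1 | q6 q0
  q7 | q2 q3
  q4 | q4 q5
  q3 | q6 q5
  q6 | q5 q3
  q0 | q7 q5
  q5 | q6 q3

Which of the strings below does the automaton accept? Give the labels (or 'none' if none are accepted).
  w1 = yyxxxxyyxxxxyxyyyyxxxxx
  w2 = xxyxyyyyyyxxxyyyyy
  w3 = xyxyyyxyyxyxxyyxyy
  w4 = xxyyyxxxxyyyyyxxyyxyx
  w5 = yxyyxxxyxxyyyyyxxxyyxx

w1: Trace: q2 -y-> q0 -y-> q5 -x-> q6 -x-> q5 -x-> q6 -x-> q5 -y-> q3 -y-> q5 -x-> q6 -x-> q5 -x-> q6 -x-> q5 -y-> q3 -x-> q6 -y-> q3 -y-> q5 -y-> q3 -y-> q5 -x-> q6 -x-> q5 -x-> q6 -x-> q5 -x-> q6  → end q6, accepted
w2: Trace: q2 -x-> q5 -x-> q6 -y-> q3 -x-> q6 -y-> q3 -y-> q5 -y-> q3 -y-> q5 -y-> q3 -y-> q5 -x-> q6 -x-> q5 -x-> q6 -y-> q3 -y-> q5 -y-> q3 -y-> q5 -y-> q3  → end q3, rejected
w3: Trace: q2 -x-> q5 -y-> q3 -x-> q6 -y-> q3 -y-> q5 -y-> q3 -x-> q6 -y-> q3 -y-> q5 -x-> q6 -y-> q3 -x-> q6 -x-> q5 -y-> q3 -y-> q5 -x-> q6 -y-> q3 -y-> q5  → end q5, rejected
w4: Trace: q2 -x-> q5 -x-> q6 -y-> q3 -y-> q5 -y-> q3 -x-> q6 -x-> q5 -x-> q6 -x-> q5 -y-> q3 -y-> q5 -y-> q3 -y-> q5 -y-> q3 -x-> q6 -x-> q5 -y-> q3 -y-> q5 -x-> q6 -y-> q3 -x-> q6  → end q6, accepted
w5: Trace: q2 -y-> q0 -x-> q7 -y-> q3 -y-> q5 -x-> q6 -x-> q5 -x-> q6 -y-> q3 -x-> q6 -x-> q5 -y-> q3 -y-> q5 -y-> q3 -y-> q5 -y-> q3 -x-> q6 -x-> q5 -x-> q6 -y-> q3 -y-> q5 -x-> q6 -x-> q5  → end q5, rejected

w1, w4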